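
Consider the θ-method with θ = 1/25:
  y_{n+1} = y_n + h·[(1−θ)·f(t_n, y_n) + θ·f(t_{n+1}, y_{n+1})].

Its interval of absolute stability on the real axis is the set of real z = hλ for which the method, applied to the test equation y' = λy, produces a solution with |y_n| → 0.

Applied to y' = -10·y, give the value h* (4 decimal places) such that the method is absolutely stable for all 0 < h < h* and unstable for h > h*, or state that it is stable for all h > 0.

(-2.1739,0); λ=-10 ⇒ h* = (50/23)/10 = 0.2174.

On y'=λy, z=hλ:
  y_{n+1} = y_n + z·[24/25·y_n + 1/25·y_{n+1}] ⇒ (1 − 1/25z)y_{n+1} = (1 + 24/25z)y_n
  R(z) = (1 + 24/25z)/(1 − 1/25z).

Solve |R(x)|<1 on ℝ⁻.
x=-1.49: |R|=0.4062
R=−1: 1+24/25x = −1+1/25x ⇒ -23/25x=2 ⇒ x=2/(-23/25)=-2.1739
Confirm numerically:
  x=-1.522: |R|=0.43466 <1
  x=-1.066: |R|=0.02240 <1
  x=-0.945: |R|=0.08942 <1
  x=-2.568: |R|=1.32879 >1
  x=-2.498: |R|=1.27107 >1
  x=-2.339: |R|=1.13889 >1
So |R|<1 on (-2.1739, 0).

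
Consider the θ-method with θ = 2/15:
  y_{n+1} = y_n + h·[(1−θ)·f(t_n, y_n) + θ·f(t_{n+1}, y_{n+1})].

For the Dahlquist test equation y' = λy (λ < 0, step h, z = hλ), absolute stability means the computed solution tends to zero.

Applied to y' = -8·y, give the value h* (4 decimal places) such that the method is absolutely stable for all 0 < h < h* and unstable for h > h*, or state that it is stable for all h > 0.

(-2.7273,0); λ=-8 ⇒ h* = (30/11)/8 = 0.3409.

With y'=λy (z=hλ):
  y_{n+1} = y_n + z·[13/15·y_n + 2/15·y_{n+1}] ⇒ (1 − 2/15z)y_{n+1} = (1 + 13/15z)y_n
  ⇒ R(z) = (1 + 13/15z)/(1 − 2/15z).

Solve |R(x)|<1 on ℝ⁻.
x=-1.36: |R|=0.1512
R=−1: 1+13/15x = −1+2/15x ⇒ -11/15x=2 ⇒ x=2/(-11/15)=-2.7273
Confirm numerically:
  x=-2.270: |R|=0.74258 <1
  x=-2.022: |R|=0.59263 <1
  x=-1.240: |R|=0.06407 <1
  x=-1.154: |R|=0.00012 <1
  x=-3.245: |R|=1.26501 >1
  x=-3.018: |R|=1.15203 >1
Stable set (-2.7273, 0).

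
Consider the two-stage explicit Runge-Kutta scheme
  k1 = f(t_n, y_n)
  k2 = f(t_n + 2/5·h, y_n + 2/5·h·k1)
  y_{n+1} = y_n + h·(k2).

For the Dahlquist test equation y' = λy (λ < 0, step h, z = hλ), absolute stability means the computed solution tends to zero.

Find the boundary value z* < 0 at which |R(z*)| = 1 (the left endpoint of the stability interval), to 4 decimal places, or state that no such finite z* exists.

z* = -2.5000.

Test eqn y'=λy, z=hλ:
  k1=λy_n ⇒ h·k1=z·y_n;  k2=λ(1+2/5z)y_n ⇒ h·k2=z(1+2/5z)y_n
  y_{n+1}/y_n = 1 + z(1+2/5z) = 1 + z + 2/5z²
  so R(z) = 1 + z + 2/5z².

Need |R(x)|<1, x<0.
x=-0.51: |R|=0.5940
R=1: x+2/5x²=0 ⇒ x=−5/2=-2.5000; min R=1−1/(4·2/5)=0.3750>−1
Confirm numerically:
  x=-2.409: |R|=0.91231 <1
  x=-2.210: |R|=0.74364 <1
  x=-1.436: |R|=0.38884 <1
  x=-3.014: |R|=1.61968 >1
  x=-2.869: |R|=1.42346 >1
  x=-2.667: |R|=1.17816 >1
So |R|<1 on (-2.5000, 0).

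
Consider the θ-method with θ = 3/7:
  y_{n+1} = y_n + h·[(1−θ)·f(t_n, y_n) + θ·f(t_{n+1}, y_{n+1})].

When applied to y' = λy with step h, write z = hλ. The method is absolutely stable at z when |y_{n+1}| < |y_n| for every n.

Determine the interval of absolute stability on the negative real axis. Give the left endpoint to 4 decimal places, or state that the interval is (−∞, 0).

z∈(-14.0000,0).

Test eqn y'=λy, z=hλ:
  y_{n+1} = y_n + z·[4/7·y_n + 3/7·y_{n+1}] ⇒ (1 − 3/7z)y_{n+1} = (1 + 4/7z)y_n
  Hence R(z) = (1 + 4/7z)/(1 − 3/7z).

Solve |R(x)|<1 on ℝ⁻.
x=-0.39: |R|=0.6659
R=−1: 1+4/7x = −1+3/7x ⇒ -1/7x=2 ⇒ x=2/(-1/7)=-14.0000
Confirm numerically:
  x=-12.455: |R|=0.96518 <1
  x=-10.668: |R|=0.91457 <1
  x=-9.719: |R|=0.88160 <1
  x=-9.152: |R|=0.85930 <1
  x=-14.327: |R|=1.00654 >1
  x=-14.214: |R|=1.00431 >1
  x=-14.146: |R|=1.00295 >1
So |R|<1 on (-14.0000, 0).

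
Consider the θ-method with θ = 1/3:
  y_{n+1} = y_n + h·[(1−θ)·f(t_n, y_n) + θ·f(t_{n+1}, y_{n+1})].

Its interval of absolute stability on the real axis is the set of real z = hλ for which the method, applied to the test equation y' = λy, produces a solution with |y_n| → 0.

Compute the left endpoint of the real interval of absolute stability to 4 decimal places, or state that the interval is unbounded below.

left endpoint -6.0000.

Set f=λy, z=hλ:
  y_{n+1} = y_n + z·[2/3·y_n + 1/3·y_{n+1}] ⇒ (1 − 1/3z)y_{n+1} = (1 + 2/3z)y_n
  R(z) = (1 + 2/3z)/(1 − 1/3z).

Find x<0 with |R(x)|<1.
x=-0.95: |R|=0.2785
R=−1: 1+2/3x = −1+1/3x ⇒ -1/3x=2 ⇒ x=2/(-1/3)=-6.0000
Confirm numerically:
  x=-5.341: |R|=0.92099 <1
  x=-5.228: |R|=0.90617 <1
  x=-2.881: |R|=0.46965 <1
  x=-2.683: |R|=0.41633 <1
  x=-6.458: |R|=1.04842 >1
  x=-6.429: |R|=1.04550 >1
  x=-6.028: |R|=1.00310 >1
Stable set (-6.0000, 0).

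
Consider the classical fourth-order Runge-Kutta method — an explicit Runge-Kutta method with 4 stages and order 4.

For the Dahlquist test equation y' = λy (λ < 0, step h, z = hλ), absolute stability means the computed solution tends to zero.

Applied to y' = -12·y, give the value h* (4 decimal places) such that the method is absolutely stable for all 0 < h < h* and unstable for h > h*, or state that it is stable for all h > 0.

(-2.7853,0); λ=-12 ⇒ h* = 0.2321.

On y'=λy, z=hλ:
  order 4, 4-stage ⇒ R(z)=1+z+z^2/2+z^3/6+z^4/24
  (e.g. R(-1.33)=0.29272, |R|=0.29272)

Solve |R(x)|<1 on ℝ⁻.
x=-1.33: |R|=0.2927
|R(-0.9)|=0.4108 |R(-0.78)|=0.4605 |R(-0.65)|=0.5229
Bisect:
  x_lo=-3.3536 |R|=2.2540  x_hi=-0.2013 |R|=0.8177
  mid=-1.77747 |R|=0.28218 →hi
  mid=-2.56556 |R|=0.71619 →hi
  mid=-2.95960 |R|=1.29622 →lo
  mid=-2.76258 |R|=0.96629 →hi
  mid=-2.86109 |R|=1.12042 →lo
  mid=-2.81184 |R|=1.04076 →lo
  mid=-2.78721 |R|=1.00289 →lo
  mid=-2.77489 |R|=0.98443 →hi
  mid=-2.78105 |R|=0.99362 →hi
  ...
  [-2.78548,-2.78528] ⇒ x*=-2.7853
So |R|<1 on (-2.7853, 0).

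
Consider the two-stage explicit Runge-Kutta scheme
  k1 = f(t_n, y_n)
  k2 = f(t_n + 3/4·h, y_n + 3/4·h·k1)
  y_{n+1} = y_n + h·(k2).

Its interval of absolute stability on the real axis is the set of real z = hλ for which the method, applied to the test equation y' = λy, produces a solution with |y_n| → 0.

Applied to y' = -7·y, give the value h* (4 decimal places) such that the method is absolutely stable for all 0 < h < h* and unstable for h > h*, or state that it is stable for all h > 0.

(-1.3333,0); λ=-7 ⇒ h* = (4/3)/7 = 0.1905.

On y'=λy, z=hλ:
  k1=λy_n ⇒ h·k1=z·y_n;  k2=λ(1+3/4z)y_n ⇒ h·k2=z(1+3/4z)y_n
  y_{n+1}/y_n = 1 + z(1+3/4z) = 1 + z + 3/4z²
  Hence R(z) = 1 + z + 3/4z².

Find x<0 with |R(x)|<1.
x=-0.74: |R|=0.6707
R=1: x+3/4x²=0 ⇒ x=−4/3=-1.3333; min R=1−1/(4·3/4)=0.6667>−1
Confirm numerically:
  x=-0.940: |R|=0.72270 <1
  x=-0.770: |R|=0.67468 <1
  x=-0.593: |R|=0.67074 <1
  x=-1.893: |R|=1.79459 >1
  x=-1.752: |R|=1.55013 >1
Stable set (-1.3333, 0).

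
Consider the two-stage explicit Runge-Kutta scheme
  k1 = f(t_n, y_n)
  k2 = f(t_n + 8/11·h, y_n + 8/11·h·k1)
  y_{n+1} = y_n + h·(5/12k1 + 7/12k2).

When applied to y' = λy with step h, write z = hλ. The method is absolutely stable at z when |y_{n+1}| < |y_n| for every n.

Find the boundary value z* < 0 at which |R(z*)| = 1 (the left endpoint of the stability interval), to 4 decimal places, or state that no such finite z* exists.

Set f=λy, z=hλ:
  k1=λy_n ⇒ h·k1=z·y_n;  k2=λ(1+8/11z)y_n ⇒ h·k2=z(1+8/11z)y_n
  y_{n+1}/y_n = 1 + 5/12z + 7/12z(1+8/11z) = 1 + z + 14/33z²
  so R(z) = 1 + z + 14/33z².

Find x<0 with |R(x)|<1.
x=-0.9: |R|=0.4436
R=1: x+14/33x²=0 ⇒ x=−33/14=-2.3571; min R=1−1/(4·14/33)=0.4107>−1
Confirm numerically:
  x=-2.058: |R|=0.73882 <1
  x=-1.348: |R|=0.42289 <1
  x=-1.127: |R|=0.41184 <1
  x=-2.921: |R|=1.69874 >1
  x=-2.714: |R|=1.41088 >1
  x=-2.629: |R|=1.30321 >1
Stable set (-2.3571, 0).

z* = -2.3571.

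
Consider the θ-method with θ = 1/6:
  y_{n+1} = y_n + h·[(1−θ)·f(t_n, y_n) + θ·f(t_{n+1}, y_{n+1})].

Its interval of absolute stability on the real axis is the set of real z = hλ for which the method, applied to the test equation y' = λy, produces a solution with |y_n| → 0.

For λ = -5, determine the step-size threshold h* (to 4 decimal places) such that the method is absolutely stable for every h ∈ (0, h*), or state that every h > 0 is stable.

Test eqn y'=λy, z=hλ:
  y_{n+1} = y_n + z·[5/6·y_n + 1/6·y_{n+1}] ⇒ (1 − 1/6z)y_{n+1} = (1 + 5/6z)y_n
  ⇒ R(z) = (1 + 5/6z)/(1 − 1/6z).

Find x<0 with |R(x)|<1.
x=-1.42: |R|=0.1482
R=−1: 1+5/6x = −1+1/6x ⇒ -2/3x=2 ⇒ x=2/(-2/3)=-3.0000
Confirm numerically:
  x=-2.970: |R|=0.98662 <1
  x=-2.727: |R|=0.87487 <1
  x=-2.546: |R|=0.78750 <1
  x=-1.796: |R|=0.38225 <1
  x=-3.331: |R|=1.14189 >1
  x=-3.215: |R|=1.09333 >1
  x=-3.021: |R|=1.00931 >1
Interval (-3.0000, 0).

(-3.0000,0); λ=-5 ⇒ h* = (3)/5 = 0.6000.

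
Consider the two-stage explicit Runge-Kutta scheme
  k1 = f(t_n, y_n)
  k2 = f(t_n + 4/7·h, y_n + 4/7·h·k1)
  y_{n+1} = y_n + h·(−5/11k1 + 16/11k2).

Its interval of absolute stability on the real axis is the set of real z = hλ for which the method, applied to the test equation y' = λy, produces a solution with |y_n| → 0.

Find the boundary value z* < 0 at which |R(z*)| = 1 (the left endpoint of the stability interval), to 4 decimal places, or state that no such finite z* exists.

Test eqn y'=λy, z=hλ:
  k1=λy_n ⇒ h·k1=z·y_n;  k2=λ(1+4/7z)y_n ⇒ h·k2=z(1+4/7z)y_n
  y_{n+1}/y_n = 1 − 5/11z + 16/11z(1+4/7z) = 1 + z + 64/77z²
  ⇒ R(z) = 1 + z + 64/77z².

Need |R(x)|<1, x<0.
x=-1.35: |R|=1.1648
R=1: x+64/77x²=0 ⇒ x=−77/64=-1.2031; min R=1−1/(4·64/77)=0.6992>−1
Confirm numerically:
  x=-1.154: |R|=0.95288 <1
  x=-0.982: |R|=0.81952 <1
  x=-0.871: |R|=0.75956 <1
  x=-0.658: |R|=0.70187 <1
  x=-1.688: |R|=1.68029 >1
  x=-1.547: |R|=1.44216 >1
So |R|<1 on (-1.2031, 0).

left endpoint -1.2031.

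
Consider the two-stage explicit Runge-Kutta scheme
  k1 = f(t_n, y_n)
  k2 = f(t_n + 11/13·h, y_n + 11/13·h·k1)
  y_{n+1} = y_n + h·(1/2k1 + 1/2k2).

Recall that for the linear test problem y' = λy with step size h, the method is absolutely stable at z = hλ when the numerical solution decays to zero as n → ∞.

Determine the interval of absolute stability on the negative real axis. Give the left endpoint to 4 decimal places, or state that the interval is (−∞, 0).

z∈(-2.3636,0).

Test eqn y'=λy, z=hλ:
  k1=λy_n ⇒ h·k1=z·y_n;  k2=λ(1+11/13z)y_n ⇒ h·k2=z(1+11/13z)y_n
  y_{n+1}/y_n = 1 + 1/2z + 1/2z(1+11/13z) = 1 + z + 11/26z²
  R(z) = 1 + z + 11/26z².

Find x<0 with |R(x)|<1.
x=-1.45: |R|=0.4395
R=1: x+11/26x²=0 ⇒ x=−26/11=-2.3636; min R=1−1/(4·11/26)=0.4091>−1
Confirm numerically:
  x=-2.253: |R|=0.89454 <1
  x=-1.828: |R|=0.58575 <1
  x=-1.357: |R|=0.42207 <1
  x=-1.070: |R|=0.41438 <1
  x=-2.780: |R|=1.48971 >1
  x=-2.741: |R|=1.43761 >1
Stable set (-2.3636, 0).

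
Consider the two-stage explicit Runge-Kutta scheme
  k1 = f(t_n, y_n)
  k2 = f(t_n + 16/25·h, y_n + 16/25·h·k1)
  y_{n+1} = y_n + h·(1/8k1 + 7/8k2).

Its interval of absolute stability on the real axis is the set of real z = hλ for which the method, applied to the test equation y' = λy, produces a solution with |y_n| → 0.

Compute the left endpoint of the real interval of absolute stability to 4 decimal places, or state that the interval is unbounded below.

Set f=λy, z=hλ:
  k1=λy_n ⇒ h·k1=z·y_n;  k2=λ(1+16/25z)y_n ⇒ h·k2=z(1+16/25z)y_n
  y_{n+1}/y_n = 1 + 1/8z + 7/8z(1+16/25z) = 1 + z + 14/25z²
  R(z) = 1 + z + 14/25z².

Boundary: |R(x)|=1, x<0.
x=-1.75: |R|=0.9650
R=1: x+14/25x²=0 ⇒ x=−25/14=-1.7857; min R=1−1/(4·14/25)=0.5536>−1
Confirm numerically:
  x=-1.585: |R|=0.82185 <1
  x=-1.420: |R|=0.70918 <1
  x=-1.073: |R|=0.57174 <1
  x=-0.824: |R|=0.55623 <1
  x=-2.265: |R|=1.60793 >1
  x=-2.080: |R|=1.34278 >1
  x=-2.003: |R|=1.24373 >1
So |R|<1 on (-1.7857, 0).

z* = -1.7857.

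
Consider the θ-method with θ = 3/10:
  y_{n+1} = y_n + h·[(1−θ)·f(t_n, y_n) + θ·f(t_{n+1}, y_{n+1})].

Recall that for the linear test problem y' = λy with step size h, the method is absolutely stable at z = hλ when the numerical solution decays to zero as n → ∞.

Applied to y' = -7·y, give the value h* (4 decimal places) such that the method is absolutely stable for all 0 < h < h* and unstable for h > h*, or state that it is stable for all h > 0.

Test eqn y'=λy, z=hλ:
  y_{n+1} = y_n + z·[7/10·y_n + 3/10·y_{n+1}] ⇒ (1 − 3/10z)y_{n+1} = (1 + 7/10z)y_n
  Hence R(z) = (1 + 7/10z)/(1 − 3/10z).

Boundary: |R(x)|=1, x<0.
x=-0.8: |R|=0.3548
R=−1: 1+7/10x = −1+3/10x ⇒ -2/5x=2 ⇒ x=2/(-2/5)=-5.0000
Confirm numerically:
  x=-4.431: |R|=0.90229 <1
  x=-4.297: |R|=0.87716 <1
  x=-2.488: |R|=0.42464 <1
  x=-2.019: |R|=0.25740 <1
  x=-5.264: |R|=1.04094 >1
  x=-5.166: |R|=1.02604 >1
  x=-5.138: |R|=1.02172 >1
Interval (-5.0000, 0).

(-5.0000,0); λ=-7 ⇒ h* = (5)/7 = 0.7143.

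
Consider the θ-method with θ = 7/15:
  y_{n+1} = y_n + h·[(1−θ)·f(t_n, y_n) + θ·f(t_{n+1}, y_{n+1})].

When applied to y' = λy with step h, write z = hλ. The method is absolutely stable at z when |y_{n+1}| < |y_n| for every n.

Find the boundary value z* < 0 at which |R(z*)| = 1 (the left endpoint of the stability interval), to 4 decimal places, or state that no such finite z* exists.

Set f=λy, z=hλ:
  y_{n+1} = y_n + z·[8/15·y_n + 7/15·y_{n+1}] ⇒ (1 − 7/15z)y_{n+1} = (1 + 8/15z)y_n
  R(z) = (1 + 8/15z)/(1 − 7/15z).

Solve |R(x)|<1 on ℝ⁻.
x=-1.62: |R|=0.0774
R=−1: 1+8/15x = −1+7/15x ⇒ -1/15x=2 ⇒ x=2/(-1/15)=-30.0000
Confirm numerically:
  x=-28.714: |R|=0.99405 <1
  x=-27.277: |R|=0.98678 <1
  x=-15.928: |R|=0.88876 <1
  x=-30.311: |R|=1.00137 >1
  x=-30.281: |R|=1.00124 >1
  x=-30.194: |R|=1.00086 >1
Stable set (-30.0000, 0).

z* = -30.0000.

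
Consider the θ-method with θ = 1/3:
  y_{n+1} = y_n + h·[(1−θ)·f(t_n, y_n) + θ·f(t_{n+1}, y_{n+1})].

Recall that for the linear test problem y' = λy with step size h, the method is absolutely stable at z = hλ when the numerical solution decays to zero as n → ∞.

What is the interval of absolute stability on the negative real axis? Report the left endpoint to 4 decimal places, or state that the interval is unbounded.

z∈(-6.0000,0).

Test eqn y'=λy, z=hλ:
  y_{n+1} = y_n + z·[2/3·y_n + 1/3·y_{n+1}] ⇒ (1 − 1/3z)y_{n+1} = (1 + 2/3z)y_n
  so R(z) = (1 + 2/3z)/(1 − 1/3z).

Solve |R(x)|<1 on ℝ⁻.
x=-1.45: |R|=0.0225
R=−1: 1+2/3x = −1+1/3x ⇒ -1/3x=2 ⇒ x=2/(-1/3)=-6.0000
Confirm numerically:
  x=-4.469: |R|=0.79502 <1
  x=-3.681: |R|=0.65290 <1
  x=-2.481: |R|=0.35796 <1
  x=-6.302: |R|=1.03247 >1
  x=-6.296: |R|=1.03184 >1
So |R|<1 on (-6.0000, 0).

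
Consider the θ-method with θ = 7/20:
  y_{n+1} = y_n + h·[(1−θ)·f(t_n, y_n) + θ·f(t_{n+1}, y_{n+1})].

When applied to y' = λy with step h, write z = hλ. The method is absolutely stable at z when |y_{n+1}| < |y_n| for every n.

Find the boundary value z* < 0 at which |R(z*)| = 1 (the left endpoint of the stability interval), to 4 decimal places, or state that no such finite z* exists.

On y'=λy, z=hλ:
  y_{n+1} = y_n + z·[13/20·y_n + 7/20·y_{n+1}] ⇒ (1 − 7/20z)y_{n+1} = (1 + 13/20z)y_n
  so R(z) = (1 + 13/20z)/(1 − 7/20z).

Boundary: |R(x)|=1, x<0.
x=-1.7: |R|=0.0658
R=−1: 1+13/20x = −1+7/20x ⇒ -3/10x=2 ⇒ x=2/(-3/10)=-6.6667
Confirm numerically:
  x=-5.499: |R|=0.88022 <1
  x=-5.189: |R|=0.84259 <1
  x=-4.623: |R|=0.76582 <1
  x=-4.414: |R|=0.73445 <1
  x=-7.237: |R|=1.04843 >1
  x=-7.103: |R|=1.03755 >1
  x=-6.820: |R|=1.01358 >1
So |R|<1 on (-6.6667, 0).

z* = -6.6667.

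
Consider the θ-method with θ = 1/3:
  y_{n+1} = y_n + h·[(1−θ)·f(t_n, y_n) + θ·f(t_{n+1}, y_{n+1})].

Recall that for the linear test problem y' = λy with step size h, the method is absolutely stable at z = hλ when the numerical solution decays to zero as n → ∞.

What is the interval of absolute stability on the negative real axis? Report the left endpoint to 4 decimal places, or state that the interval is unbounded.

(-6.0000, 0).

Test eqn y'=λy, z=hλ:
  y_{n+1} = y_n + z·[2/3·y_n + 1/3·y_{n+1}] ⇒ (1 − 1/3z)y_{n+1} = (1 + 2/3z)y_n
  so R(z) = (1 + 2/3z)/(1 − 1/3z).

Find x<0 with |R(x)|<1.
x=-0.83: |R|=0.3499
R=−1: 1+2/3x = −1+1/3x ⇒ -1/3x=2 ⇒ x=2/(-1/3)=-6.0000
Confirm numerically:
  x=-5.909: |R|=0.98979 <1
  x=-5.364: |R|=0.92396 <1
  x=-4.012: |R|=0.71649 <1
  x=-2.727: |R|=0.42850 <1
  x=-6.518: |R|=1.05442 >1
  x=-6.341: |R|=1.03651 >1
Stable set (-6.0000, 0).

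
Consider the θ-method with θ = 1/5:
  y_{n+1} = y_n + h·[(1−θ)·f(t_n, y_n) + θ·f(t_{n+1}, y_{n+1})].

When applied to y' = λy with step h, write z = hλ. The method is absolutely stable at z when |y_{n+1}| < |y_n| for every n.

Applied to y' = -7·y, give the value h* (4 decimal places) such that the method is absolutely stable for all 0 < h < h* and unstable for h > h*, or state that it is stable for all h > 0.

Set f=λy, z=hλ:
  y_{n+1} = y_n + z·[4/5·y_n + 1/5·y_{n+1}] ⇒ (1 − 1/5z)y_{n+1} = (1 + 4/5z)y_n
  ⇒ R(z) = (1 + 4/5z)/(1 − 1/5z).

Need |R(x)|<1, x<0.
x=-1.31: |R|=0.0380
R=−1: 1+4/5x = −1+1/5x ⇒ -3/5x=2 ⇒ x=2/(-3/5)=-3.3333
Confirm numerically:
  x=-2.591: |R|=0.70663 <1
  x=-1.878: |R|=0.36522 <1
  x=-1.706: |R|=0.27200 <1
  x=-3.733: |R|=1.13730 >1
  x=-3.364: |R|=1.01100 >1
So |R|<1 on (-3.3333, 0).

(-3.3333,0); λ=-7 ⇒ h* = (10/3)/7 = 0.4762.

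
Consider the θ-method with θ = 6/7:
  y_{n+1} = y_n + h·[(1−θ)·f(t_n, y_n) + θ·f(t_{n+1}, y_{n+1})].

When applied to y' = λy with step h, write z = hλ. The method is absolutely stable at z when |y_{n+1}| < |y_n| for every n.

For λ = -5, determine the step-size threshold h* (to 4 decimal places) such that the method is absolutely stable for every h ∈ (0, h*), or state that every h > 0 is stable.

With y'=λy (z=hλ):
  y_{n+1} = y_n + z·[1/7·y_n + 6/7·y_{n+1}] ⇒ (1 − 6/7z)y_{n+1} = (1 + 1/7z)y_n
  Hence R(z) = (1 + 1/7z)/(1 − 6/7z).

Find x<0 with |R(x)|<1.
x=-1.35: |R|=0.3742
x=-2: |R|=0.2632
x=-10: |R|=0.0448
x=-100: |R|=0.1532
θ=6/7≥1/2 ⇒ |1+1/7x|<|1−6/7x| ∀x<0 ⇒ unbounded interval.

interval (−∞, 0). Any h>0 works for λ=-5.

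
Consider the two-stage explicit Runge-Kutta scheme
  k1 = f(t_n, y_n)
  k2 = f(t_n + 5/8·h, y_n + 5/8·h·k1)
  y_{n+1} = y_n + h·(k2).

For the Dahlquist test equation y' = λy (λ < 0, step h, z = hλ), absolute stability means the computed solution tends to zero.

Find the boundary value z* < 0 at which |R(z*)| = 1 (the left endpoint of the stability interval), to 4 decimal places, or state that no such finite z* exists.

left endpoint -1.6000.

On y'=λy, z=hλ:
  k1=λy_n ⇒ h·k1=z·y_n;  k2=λ(1+5/8z)y_n ⇒ h·k2=z(1+5/8z)y_n
  y_{n+1}/y_n = 1 + z(1+5/8z) = 1 + z + 5/8z²
  so R(z) = 1 + z + 5/8z².

Boundary: |R(x)|=1, x<0.
x=-1.24: |R|=0.7210
R=1: x+5/8x²=0 ⇒ x=−8/5=-1.6000; min R=1−1/(4·5/8)=0.6000>−1
Confirm numerically:
  x=-1.520: |R|=0.92400 <1
  x=-1.462: |R|=0.87390 <1
  x=-1.053: |R|=0.64001 <1
  x=-1.744: |R|=1.15696 >1
  x=-1.698: |R|=1.10400 >1
Interval (-1.6000, 0).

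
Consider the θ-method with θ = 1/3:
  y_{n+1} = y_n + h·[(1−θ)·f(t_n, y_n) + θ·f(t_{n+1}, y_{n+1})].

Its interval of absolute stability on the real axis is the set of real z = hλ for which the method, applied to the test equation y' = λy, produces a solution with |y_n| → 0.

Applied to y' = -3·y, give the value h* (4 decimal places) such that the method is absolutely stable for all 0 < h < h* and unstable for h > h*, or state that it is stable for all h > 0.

On y'=λy, z=hλ:
  y_{n+1} = y_n + z·[2/3·y_n + 1/3·y_{n+1}] ⇒ (1 − 1/3z)y_{n+1} = (1 + 2/3z)y_n
  Hence R(z) = (1 + 2/3z)/(1 − 1/3z).

Need |R(x)|<1, x<0.
x=-1.36: |R|=0.0642
R=−1: 1+2/3x = −1+1/3x ⇒ -1/3x=2 ⇒ x=2/(-1/3)=-6.0000
Confirm numerically:
  x=-4.358: |R|=0.77684 <1
  x=-3.584: |R|=0.63305 <1
  x=-3.365: |R|=0.58602 <1
  x=-2.458: |R|=0.35104 <1
  x=-6.267: |R|=1.02881 >1
  x=-6.023: |R|=1.00255 >1
Interval (-6.0000, 0).

(-6.0000,0); λ=-3 ⇒ h* = (6)/3 = 2.0000.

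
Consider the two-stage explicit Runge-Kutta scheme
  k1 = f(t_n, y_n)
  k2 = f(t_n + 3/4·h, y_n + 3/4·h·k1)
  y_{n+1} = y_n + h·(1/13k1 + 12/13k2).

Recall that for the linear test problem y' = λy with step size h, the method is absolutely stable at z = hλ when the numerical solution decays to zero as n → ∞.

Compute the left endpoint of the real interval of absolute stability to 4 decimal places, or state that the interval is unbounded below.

z* = -1.4444.

On y'=λy, z=hλ:
  k1=λy_n ⇒ h·k1=z·y_n;  k2=λ(1+3/4z)y_n ⇒ h·k2=z(1+3/4z)y_n
  y_{n+1}/y_n = 1 + 1/13z + 12/13z(1+3/4z) = 1 + z + 9/13z²
  Hence R(z) = 1 + z + 9/13z².

Solve |R(x)|<1 on ℝ⁻.
x=-1.43: |R|=0.9857
R=1: x+9/13x²=0 ⇒ x=−13/9=-1.4444; min R=1−1/(4·9/13)=0.6389>−1
Confirm numerically:
  x=-1.106: |R|=0.74086 <1
  x=-1.036: |R|=0.70705 <1
  x=-0.724: |R|=0.63889 <1
  x=-1.878: |R|=1.56369 >1
  x=-1.558: |R|=1.12248 >1
  x=-1.493: |R|=1.05019 >1
Interval (-1.4444, 0).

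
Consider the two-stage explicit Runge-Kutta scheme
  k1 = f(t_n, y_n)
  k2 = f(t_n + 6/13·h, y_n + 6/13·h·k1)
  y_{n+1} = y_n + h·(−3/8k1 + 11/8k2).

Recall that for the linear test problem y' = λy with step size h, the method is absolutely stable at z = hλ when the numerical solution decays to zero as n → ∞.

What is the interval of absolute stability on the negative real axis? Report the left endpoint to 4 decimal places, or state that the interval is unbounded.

(-1.5758, 0).

Test eqn y'=λy, z=hλ:
  k1=λy_n ⇒ h·k1=z·y_n;  k2=λ(1+6/13z)y_n ⇒ h·k2=z(1+6/13z)y_n
  y_{n+1}/y_n = 1 − 3/8z + 11/8z(1+6/13z) = 1 + z + 33/52z²
  R(z) = 1 + z + 33/52z².

Solve |R(x)|<1 on ℝ⁻.
x=-1.77: |R|=1.2182
R=1: x+33/52x²=0 ⇒ x=−52/33=-1.5758; min R=1−1/(4·33/52)=0.6061>−1
Confirm numerically:
  x=-1.455: |R|=0.88850 <1
  x=-1.450: |R|=0.88428 <1
  x=-1.420: |R|=0.85964 <1
  x=-0.964: |R|=0.62575 <1
  x=-1.943: |R|=1.45283 >1
  x=-1.777: |R|=1.22694 >1
  x=-1.600: |R|=1.02462 >1
So |R|<1 on (-1.5758, 0).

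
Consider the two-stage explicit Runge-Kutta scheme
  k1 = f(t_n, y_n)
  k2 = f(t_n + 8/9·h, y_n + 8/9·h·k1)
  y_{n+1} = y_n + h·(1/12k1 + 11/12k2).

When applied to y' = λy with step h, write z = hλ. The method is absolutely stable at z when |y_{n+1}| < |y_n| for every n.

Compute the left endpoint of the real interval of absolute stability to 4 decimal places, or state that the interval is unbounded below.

With y'=λy (z=hλ):
  k1=λy_n ⇒ h·k1=z·y_n;  k2=λ(1+8/9z)y_n ⇒ h·k2=z(1+8/9z)y_n
  y_{n+1}/y_n = 1 + 1/12z + 11/12z(1+8/9z) = 1 + z + 22/27z²
  R(z) = 1 + z + 22/27z².

Solve |R(x)|<1 on ℝ⁻.
x=-0.35: |R|=0.7498
R=1: x+22/27x²=0 ⇒ x=−27/22=-1.2273; min R=1−1/(4·22/27)=0.6932>−1
Confirm numerically:
  x=-0.990: |R|=0.80860 <1
  x=-0.696: |R|=0.69871 <1
  x=-0.517: |R|=0.70079 <1
  x=-1.548: |R|=1.40454 >1
  x=-1.466: |R|=1.28516 >1
  x=-1.342: |R|=1.12545 >1
Interval (-1.2273, 0).

z* = -1.2273.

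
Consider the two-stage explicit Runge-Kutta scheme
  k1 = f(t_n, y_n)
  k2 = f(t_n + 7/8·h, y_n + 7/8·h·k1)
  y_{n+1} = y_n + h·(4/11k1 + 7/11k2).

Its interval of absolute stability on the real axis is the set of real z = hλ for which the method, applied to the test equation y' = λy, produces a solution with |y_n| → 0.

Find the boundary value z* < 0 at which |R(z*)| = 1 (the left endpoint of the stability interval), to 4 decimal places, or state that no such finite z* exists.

With y'=λy (z=hλ):
  k1=λy_n ⇒ h·k1=z·y_n;  k2=λ(1+7/8z)y_n ⇒ h·k2=z(1+7/8z)y_n
  y_{n+1}/y_n = 1 + 4/11z + 7/11z(1+7/8z) = 1 + z + 49/88z²
  ⇒ R(z) = 1 + z + 49/88z².

Solve |R(x)|<1 on ℝ⁻.
x=-1.4: |R|=0.6914
R=1: x+49/88x²=0 ⇒ x=−88/49=-1.7959; min R=1−1/(4·49/88)=0.5510>−1
Confirm numerically:
  x=-1.702: |R|=0.91099 <1
  x=-1.282: |R|=0.63314 <1
  x=-1.036: |R|=0.56163 <1
  x=-2.389: |R|=1.78894 >1
  x=-2.239: |R|=1.55240 >1
  x=-1.917: |R|=1.12925 >1
Stable set (-1.7959, 0).

left endpoint -1.7959.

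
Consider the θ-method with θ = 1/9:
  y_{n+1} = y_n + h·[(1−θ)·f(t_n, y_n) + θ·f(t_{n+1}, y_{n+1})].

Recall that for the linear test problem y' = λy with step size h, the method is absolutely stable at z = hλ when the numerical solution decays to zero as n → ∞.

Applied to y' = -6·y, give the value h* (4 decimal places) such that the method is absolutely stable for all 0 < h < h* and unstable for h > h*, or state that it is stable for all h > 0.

(-2.5714,0); λ=-6 ⇒ h* = (18/7)/6 = 0.4286.

On y'=λy, z=hλ:
  y_{n+1} = y_n + z·[8/9·y_n + 1/9·y_{n+1}] ⇒ (1 − 1/9z)y_{n+1} = (1 + 8/9z)y_n
  ⇒ R(z) = (1 + 8/9z)/(1 − 1/9z).

Boundary: |R(x)|=1, x<0.
x=-0.47: |R|=0.5533
R=−1: 1+8/9x = −1+1/9x ⇒ -7/9x=2 ⇒ x=2/(-7/9)=-2.5714
Confirm numerically:
  x=-2.213: |R|=0.77624 <1
  x=-1.751: |R|=0.46582 <1
  x=-1.485: |R|=0.27468 <1
  x=-2.975: |R|=1.23591 >1
  x=-2.659: |R|=1.05258 >1
Interval (-2.5714, 0).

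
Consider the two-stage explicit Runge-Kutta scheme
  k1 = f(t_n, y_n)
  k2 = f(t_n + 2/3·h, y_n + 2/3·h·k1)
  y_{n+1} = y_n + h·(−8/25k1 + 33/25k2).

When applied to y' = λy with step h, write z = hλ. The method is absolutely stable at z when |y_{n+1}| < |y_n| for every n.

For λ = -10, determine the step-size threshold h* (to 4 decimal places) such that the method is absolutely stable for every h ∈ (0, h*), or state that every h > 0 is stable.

With y'=λy (z=hλ):
  k1=λy_n ⇒ h·k1=z·y_n;  k2=λ(1+2/3z)y_n ⇒ h·k2=z(1+2/3z)y_n
  y_{n+1}/y_n = 1 − 8/25z + 33/25z(1+2/3z) = 1 + z + 22/25z²
  R(z) = 1 + z + 22/25z².

Solve |R(x)|<1 on ℝ⁻.
x=-0.77: |R|=0.7518
R=1: x+22/25x²=0 ⇒ x=−25/22=-1.1364; min R=1−1/(4·22/25)=0.7159>−1
Confirm numerically:
  x=-1.095: |R|=0.96014 <1
  x=-0.972: |R|=0.85941 <1
  x=-0.881: |R|=0.80202 <1
  x=-1.485: |R|=1.45560 >1
  x=-1.266: |R|=1.14443 >1
So |R|<1 on (-1.1364, 0).

(-1.1364,0); λ=-10 ⇒ h* = (25/22)/10 = 0.1136.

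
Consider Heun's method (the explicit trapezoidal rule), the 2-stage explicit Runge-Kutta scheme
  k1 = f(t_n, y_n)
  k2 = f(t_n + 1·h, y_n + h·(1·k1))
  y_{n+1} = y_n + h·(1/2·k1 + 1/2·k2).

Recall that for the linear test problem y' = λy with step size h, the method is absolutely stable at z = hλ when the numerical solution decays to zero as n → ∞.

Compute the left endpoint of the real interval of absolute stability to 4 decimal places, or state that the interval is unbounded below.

Test eqn y'=λy, z=hλ:
  order 2, 2-stage ⇒ R(z)=1+z+z^2/2
  (e.g. R(-0.86)=0.50980, |R|=0.50980)

Find x<0 with |R(x)|<1.
x=-0.86: |R|=0.5098
|R(-1.47)|=0.6104 |R(-0.87)|=0.5085 |R(-0.6)|=0.5800
Bisect:
  x_lo=-2.7404 |R|=2.0145  x_hi=-0.0986 |R|=0.9063
  mid=-1.41950 |R|=0.58799 →hi
  mid=-2.07995 |R|=1.08315 →lo
  mid=-1.74972 |R|=0.78104 →hi
  mid=-1.91484 |R|=0.91846 →hi
  mid=-1.99739 |R|=0.99740 →hi
  mid=-2.03867 |R|=1.03942 →lo
  mid=-2.01803 |R|=1.01819 →lo
  mid=-2.00771 |R|=1.00774 →lo
  mid=-2.00255 |R|=1.00256 →lo
  ...
  [-2.00013,-1.99997] ⇒ x*=-2.0000
Interval (-2.0000, 0).

left endpoint -2.0000.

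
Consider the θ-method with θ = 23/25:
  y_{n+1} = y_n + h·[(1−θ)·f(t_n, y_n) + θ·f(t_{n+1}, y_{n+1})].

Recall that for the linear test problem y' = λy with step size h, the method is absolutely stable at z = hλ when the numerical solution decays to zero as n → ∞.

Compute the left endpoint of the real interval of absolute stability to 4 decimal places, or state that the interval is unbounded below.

unbounded; (−∞, 0).

With y'=λy (z=hλ):
  y_{n+1} = y_n + z·[2/25·y_n + 23/25·y_{n+1}] ⇒ (1 − 23/25z)y_{n+1} = (1 + 2/25z)y_n
  Hence R(z) = (1 + 2/25z)/(1 − 23/25z).

Boundary: |R(x)|=1, x<0.
x=-0.75: |R|=0.5562
x=-2: |R|=0.2958
x=-10: |R|=0.0196
x=-100: |R|=0.0753
θ=23/25≥1/2 ⇒ |1+2/25x|<|1−23/25x| ∀x<0 ⇒ interval (−∞,0).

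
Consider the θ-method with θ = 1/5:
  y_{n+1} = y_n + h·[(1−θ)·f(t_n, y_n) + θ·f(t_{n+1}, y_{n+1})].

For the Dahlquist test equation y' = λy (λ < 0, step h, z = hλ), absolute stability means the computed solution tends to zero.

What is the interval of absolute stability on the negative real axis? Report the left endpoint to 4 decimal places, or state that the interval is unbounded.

(-3.3333, 0).

Set f=λy, z=hλ:
  y_{n+1} = y_n + z·[4/5·y_n + 1/5·y_{n+1}] ⇒ (1 − 1/5z)y_{n+1} = (1 + 4/5z)y_n
  so R(z) = (1 + 4/5z)/(1 − 1/5z).

Solve |R(x)|<1 on ℝ⁻.
x=-1.03: |R|=0.1459
R=−1: 1+4/5x = −1+1/5x ⇒ -3/5x=2 ⇒ x=2/(-3/5)=-3.3333
Confirm numerically:
  x=-2.816: |R|=0.80143 <1
  x=-2.496: |R|=0.66489 <1
  x=-2.237: |R|=0.54553 <1
  x=-1.608: |R|=0.21671 <1
  x=-3.906: |R|=1.19290 >1
  x=-3.867: |R|=1.18056 >1
Stable set (-3.3333, 0).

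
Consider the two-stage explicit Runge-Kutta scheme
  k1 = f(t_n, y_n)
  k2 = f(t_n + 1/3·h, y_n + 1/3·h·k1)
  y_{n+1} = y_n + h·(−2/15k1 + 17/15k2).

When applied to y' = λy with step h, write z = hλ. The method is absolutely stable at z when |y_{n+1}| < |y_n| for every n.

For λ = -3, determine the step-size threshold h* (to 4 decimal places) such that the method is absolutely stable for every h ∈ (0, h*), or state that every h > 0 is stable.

Test eqn y'=λy, z=hλ:
  k1=λy_n ⇒ h·k1=z·y_n;  k2=λ(1+1/3z)y_n ⇒ h·k2=z(1+1/3z)y_n
  y_{n+1}/y_n = 1 − 2/15z + 17/15z(1+1/3z) = 1 + z + 17/45z²
  Hence R(z) = 1 + z + 17/45z².

Need |R(x)|<1, x<0.
x=-0.69: |R|=0.4899
R=1: x+17/45x²=0 ⇒ x=−45/17=-2.6471; min R=1−1/(4·17/45)=0.3382>−1
Confirm numerically:
  x=-2.207: |R|=0.63310 <1
  x=-1.567: |R|=0.36063 <1
  x=-1.524: |R|=0.35342 <1
  x=-1.409: |R|=0.34100 <1
  x=-2.993: |R|=1.39115 >1
  x=-2.712: |R|=1.06653 >1
Stable set (-2.6471, 0).

(-2.6471,0); λ=-3 ⇒ h* = (45/17)/3 = 0.8824.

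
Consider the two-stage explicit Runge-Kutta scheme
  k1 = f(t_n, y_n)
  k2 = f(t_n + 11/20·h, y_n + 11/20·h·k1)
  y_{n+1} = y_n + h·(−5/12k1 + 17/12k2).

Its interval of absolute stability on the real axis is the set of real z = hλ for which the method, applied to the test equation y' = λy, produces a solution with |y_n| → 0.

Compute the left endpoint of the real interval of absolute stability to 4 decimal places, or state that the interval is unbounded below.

left endpoint -1.2834.

Set f=λy, z=hλ:
  k1=λy_n ⇒ h·k1=z·y_n;  k2=λ(1+11/20z)y_n ⇒ h·k2=z(1+11/20z)y_n
  y_{n+1}/y_n = 1 − 5/12z + 17/12z(1+11/20z) = 1 + z + 187/240z²
  Hence R(z) = 1 + z + 187/240z².

Need |R(x)|<1, x<0.
x=-1.45: |R|=1.1882
R=1: x+187/240x²=0 ⇒ x=−240/187=-1.2834; min R=1−1/(4·187/240)=0.6791>−1
Confirm numerically:
  x=-1.255: |R|=0.97221 <1
  x=-1.211: |R|=0.93166 <1
  x=-0.549: |R|=0.68584 <1
  x=-0.527: |R|=0.68940 <1
  x=-1.737: |R|=1.61388 >1
  x=-1.636: |R|=1.44944 >1
So |R|<1 on (-1.2834, 0).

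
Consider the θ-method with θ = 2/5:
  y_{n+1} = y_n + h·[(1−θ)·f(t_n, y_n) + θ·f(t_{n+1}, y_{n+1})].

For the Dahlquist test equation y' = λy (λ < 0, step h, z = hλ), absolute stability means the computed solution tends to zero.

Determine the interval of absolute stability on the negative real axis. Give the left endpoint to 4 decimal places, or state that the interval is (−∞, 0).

z∈(-10.0000,0).

Test eqn y'=λy, z=hλ:
  y_{n+1} = y_n + z·[3/5·y_n + 2/5·y_{n+1}] ⇒ (1 − 2/5z)y_{n+1} = (1 + 3/5z)y_n
  R(z) = (1 + 3/5z)/(1 − 2/5z).

Boundary: |R(x)|=1, x<0.
x=-0.78: |R|=0.4055
R=−1: 1+3/5x = −1+2/5x ⇒ -1/5x=2 ⇒ x=2/(-1/5)=-10.0000
Confirm numerically:
  x=-8.602: |R|=0.93704 <1
  x=-6.716: |R|=0.82183 <1
  x=-6.471: |R|=0.80331 <1
  x=-10.495: |R|=1.01905 >1
  x=-10.461: |R|=1.01778 >1
  x=-10.026: |R|=1.00104 >1
So |R|<1 on (-10.0000, 0).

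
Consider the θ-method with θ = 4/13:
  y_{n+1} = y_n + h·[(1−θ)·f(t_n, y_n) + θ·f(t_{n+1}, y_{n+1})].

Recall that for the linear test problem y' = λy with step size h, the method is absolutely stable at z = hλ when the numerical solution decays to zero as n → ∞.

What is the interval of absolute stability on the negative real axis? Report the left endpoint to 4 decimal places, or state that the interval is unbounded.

(-5.2000, 0).

On y'=λy, z=hλ:
  y_{n+1} = y_n + z·[9/13·y_n + 4/13·y_{n+1}] ⇒ (1 − 4/13z)y_{n+1} = (1 + 9/13z)y_n
  ⇒ R(z) = (1 + 9/13z)/(1 − 4/13z).

Need |R(x)|<1, x<0.
x=-0.64: |R|=0.4653
R=−1: 1+9/13x = −1+4/13x ⇒ -5/13x=2 ⇒ x=2/(-5/13)=-5.2000
Confirm numerically:
  x=-4.351: |R|=0.86038 <1
  x=-4.011: |R|=0.79531 <1
  x=-3.006: |R|=0.56162 <1
  x=-2.468: |R|=0.40276 <1
  x=-5.709: |R|=1.07102 >1
  x=-5.495: |R|=1.04217 >1
  x=-5.299: |R|=1.01448 >1
Interval (-5.2000, 0).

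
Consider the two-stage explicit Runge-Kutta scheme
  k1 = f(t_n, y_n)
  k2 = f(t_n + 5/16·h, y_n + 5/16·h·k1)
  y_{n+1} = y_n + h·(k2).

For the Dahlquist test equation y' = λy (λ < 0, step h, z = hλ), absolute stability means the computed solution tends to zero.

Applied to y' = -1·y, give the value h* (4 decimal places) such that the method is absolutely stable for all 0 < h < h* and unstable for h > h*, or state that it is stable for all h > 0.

With y'=λy (z=hλ):
  k1=λy_n ⇒ h·k1=z·y_n;  k2=λ(1+5/16z)y_n ⇒ h·k2=z(1+5/16z)y_n
  y_{n+1}/y_n = 1 + z(1+5/16z) = 1 + z + 5/16z²
  R(z) = 1 + z + 5/16z².

Need |R(x)|<1, x<0.
x=-1.17: |R|=0.2578
R=1: x+5/16x²=0 ⇒ x=−16/5=-3.2000; min R=1−1/(4·5/16)=0.2000>−1
Confirm numerically:
  x=-2.943: |R|=0.76364 <1
  x=-2.586: |R|=0.50381 <1
  x=-2.177: |R|=0.30404 <1
  x=-1.654: |R|=0.20091 <1
  x=-3.749: |R|=1.64319 >1
  x=-3.284: |R|=1.08620 >1
  x=-3.263: |R|=1.06424 >1
Interval (-3.2000, 0).

(-3.2000,0); λ=-1 ⇒ h* = (16/5)/1 = 3.2000.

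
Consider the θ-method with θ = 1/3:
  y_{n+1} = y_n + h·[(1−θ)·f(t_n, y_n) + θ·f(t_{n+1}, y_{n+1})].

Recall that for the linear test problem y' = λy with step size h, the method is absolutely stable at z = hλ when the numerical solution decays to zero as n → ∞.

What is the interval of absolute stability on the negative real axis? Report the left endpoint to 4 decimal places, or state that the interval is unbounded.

(-6.0000, 0).

Set f=λy, z=hλ:
  y_{n+1} = y_n + z·[2/3·y_n + 1/3·y_{n+1}] ⇒ (1 − 1/3z)y_{n+1} = (1 + 2/3z)y_n
  so R(z) = (1 + 2/3z)/(1 − 1/3z).

Boundary: |R(x)|=1, x<0.
x=-1.39: |R|=0.0501
R=−1: 1+2/3x = −1+1/3x ⇒ -1/3x=2 ⇒ x=2/(-1/3)=-6.0000
Confirm numerically:
  x=-5.765: |R|=0.97319 <1
  x=-5.196: |R|=0.90190 <1
  x=-4.579: |R|=0.81251 <1
  x=-2.728: |R|=0.42877 <1
  x=-6.560: |R|=1.05858 >1
  x=-6.497: |R|=1.05233 >1
  x=-6.427: |R|=1.04530 >1
Stable set (-6.0000, 0).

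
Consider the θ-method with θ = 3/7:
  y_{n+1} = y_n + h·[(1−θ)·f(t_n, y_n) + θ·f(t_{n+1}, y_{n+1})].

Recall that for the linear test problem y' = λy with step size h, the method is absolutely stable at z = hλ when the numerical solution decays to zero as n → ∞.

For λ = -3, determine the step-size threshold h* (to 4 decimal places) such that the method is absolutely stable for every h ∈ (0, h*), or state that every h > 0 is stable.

(-14.0000,0); λ=-3 ⇒ h* = (14)/3 = 4.6667.

Set f=λy, z=hλ:
  y_{n+1} = y_n + z·[4/7·y_n + 3/7·y_{n+1}] ⇒ (1 − 3/7z)y_{n+1} = (1 + 4/7z)y_n
  so R(z) = (1 + 4/7z)/(1 − 3/7z).

Find x<0 with |R(x)|<1.
x=-0.93: |R|=0.3350
R=−1: 1+4/7x = −1+3/7x ⇒ -1/7x=2 ⇒ x=2/(-1/7)=-14.0000
Confirm numerically:
  x=-12.703: |R|=0.97125 <1
  x=-6.869: |R|=0.74170 <1
  x=-6.590: |R|=0.72320 <1
  x=-6.511: |R|=0.71775 <1
  x=-14.240: |R|=1.00483 >1
  x=-14.191: |R|=1.00385 >1
Interval (-14.0000, 0).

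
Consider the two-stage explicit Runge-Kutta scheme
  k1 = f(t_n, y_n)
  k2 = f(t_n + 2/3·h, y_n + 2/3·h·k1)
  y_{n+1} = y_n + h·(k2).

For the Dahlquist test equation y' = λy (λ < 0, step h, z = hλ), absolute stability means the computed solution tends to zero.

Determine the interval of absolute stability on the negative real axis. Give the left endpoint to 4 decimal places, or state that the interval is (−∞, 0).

(-1.5000, 0).

Set f=λy, z=hλ:
  k1=λy_n ⇒ h·k1=z·y_n;  k2=λ(1+2/3z)y_n ⇒ h·k2=z(1+2/3z)y_n
  y_{n+1}/y_n = 1 + z(1+2/3z) = 1 + z + 2/3z²
  R(z) = 1 + z + 2/3z².

Boundary: |R(x)|=1, x<0.
x=-1.79: |R|=1.3461
R=1: x+2/3x²=0 ⇒ x=−3/2=-1.5000; min R=1−1/(4·2/3)=0.6250>−1
Confirm numerically:
  x=-1.475: |R|=0.97542 <1
  x=-1.304: |R|=0.82961 <1
  x=-0.794: |R|=0.62629 <1
  x=-0.614: |R|=0.63733 <1
  x=-1.954: |R|=1.59141 >1
  x=-1.852: |R|=1.43460 >1
  x=-1.586: |R|=1.09093 >1
Stable set (-1.5000, 0).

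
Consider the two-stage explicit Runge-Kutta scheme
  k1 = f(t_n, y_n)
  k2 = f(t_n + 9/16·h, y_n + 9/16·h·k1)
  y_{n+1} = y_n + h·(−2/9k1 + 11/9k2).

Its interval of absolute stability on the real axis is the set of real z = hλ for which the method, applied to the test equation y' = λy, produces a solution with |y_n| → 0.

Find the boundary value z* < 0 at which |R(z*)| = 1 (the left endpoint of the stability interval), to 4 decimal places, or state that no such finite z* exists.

Test eqn y'=λy, z=hλ:
  k1=λy_n ⇒ h·k1=z·y_n;  k2=λ(1+9/16z)y_n ⇒ h·k2=z(1+9/16z)y_n
  y_{n+1}/y_n = 1 − 2/9z + 11/9z(1+9/16z) = 1 + z + 11/16z²
  Hence R(z) = 1 + z + 11/16z².

Solve |R(x)|<1 on ℝ⁻.
x=-0.7: |R|=0.6369
R=1: x+11/16x²=0 ⇒ x=−16/11=-1.4545; min R=1−1/(4·11/16)=0.6364>−1
Confirm numerically:
  x=-1.024: |R|=0.69690 <1
  x=-0.863: |R|=0.64903 <1
  x=-0.676: |R|=0.63817 <1
  x=-1.774: |R|=1.38961 >1
  x=-1.579: |R|=1.13510 >1
  x=-1.535: |R|=1.08490 >1
Interval (-1.4545, 0).

z* = -1.4545.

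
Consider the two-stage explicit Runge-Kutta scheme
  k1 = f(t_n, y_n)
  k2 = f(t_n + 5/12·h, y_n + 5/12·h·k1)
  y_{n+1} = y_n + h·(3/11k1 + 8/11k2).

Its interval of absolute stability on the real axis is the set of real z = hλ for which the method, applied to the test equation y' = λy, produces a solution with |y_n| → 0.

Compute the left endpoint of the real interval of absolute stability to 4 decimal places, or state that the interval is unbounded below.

With y'=λy (z=hλ):
  k1=λy_n ⇒ h·k1=z·y_n;  k2=λ(1+5/12z)y_n ⇒ h·k2=z(1+5/12z)y_n
  y_{n+1}/y_n = 1 + 3/11z + 8/11z(1+5/12z) = 1 + z + 10/33z²
  ⇒ R(z) = 1 + z + 10/33z².

Need |R(x)|<1, x<0.
x=-0.43: |R|=0.6260
R=1: x+10/33x²=0 ⇒ x=−33/10=-3.3000; min R=1−1/(4·10/33)=0.1750>−1
Confirm numerically:
  x=-2.541: |R|=0.41557 <1
  x=-2.064: |R|=0.22694 <1
  x=-1.806: |R|=0.18237 <1
  x=-1.418: |R|=0.19131 <1
  x=-3.583: |R|=1.30727 >1
  x=-3.567: |R|=1.28860 >1
  x=-3.386: |R|=1.08824 >1
Interval (-3.3000, 0).

left endpoint -3.3000.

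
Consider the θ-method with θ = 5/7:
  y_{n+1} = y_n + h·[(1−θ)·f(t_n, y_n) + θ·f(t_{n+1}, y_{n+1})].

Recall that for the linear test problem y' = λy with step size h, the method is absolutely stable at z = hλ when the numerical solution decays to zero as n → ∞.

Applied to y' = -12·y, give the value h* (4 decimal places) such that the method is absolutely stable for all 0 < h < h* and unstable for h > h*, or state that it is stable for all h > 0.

Test eqn y'=λy, z=hλ:
  y_{n+1} = y_n + z·[2/7·y_n + 5/7·y_{n+1}] ⇒ (1 − 5/7z)y_{n+1} = (1 + 2/7z)y_n
  so R(z) = (1 + 2/7z)/(1 − 5/7z).

Need |R(x)|<1, x<0.
x=-0.6: |R|=0.5800
x=-2: |R|=0.1765
x=-10: |R|=0.2281
x=-100: |R|=0.3807
θ=5/7≥1/2 ⇒ |1+2/7x|<|1−5/7x| ∀x<0 ⇒ unbounded interval.

interval (−∞, 0). Any h>0 works for λ=-12.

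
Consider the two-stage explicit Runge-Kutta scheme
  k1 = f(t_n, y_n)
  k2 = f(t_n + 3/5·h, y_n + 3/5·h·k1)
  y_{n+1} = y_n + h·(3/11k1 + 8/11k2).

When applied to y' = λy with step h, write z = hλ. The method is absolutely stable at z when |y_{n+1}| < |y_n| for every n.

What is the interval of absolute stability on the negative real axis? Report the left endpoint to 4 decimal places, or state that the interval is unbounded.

(-2.2917, 0).

With y'=λy (z=hλ):
  k1=λy_n ⇒ h·k1=z·y_n;  k2=λ(1+3/5z)y_n ⇒ h·k2=z(1+3/5z)y_n
  y_{n+1}/y_n = 1 + 3/11z + 8/11z(1+3/5z) = 1 + z + 24/55z²
  ⇒ R(z) = 1 + z + 24/55z².

Find x<0 with |R(x)|<1.
x=-0.92: |R|=0.4493
R=1: x+24/55x²=0 ⇒ x=−55/24=-2.2917; min R=1−1/(4·24/55)=0.4271>−1
Confirm numerically:
  x=-2.022: |R|=0.76207 <1
  x=-1.909: |R|=0.68123 <1
  x=-1.435: |R|=0.46357 <1
  x=-2.595: |R|=1.34348 >1
  x=-2.386: |R|=1.09822 >1
Interval (-2.2917, 0).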